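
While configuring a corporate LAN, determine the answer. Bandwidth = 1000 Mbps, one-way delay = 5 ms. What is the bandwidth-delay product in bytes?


Given: bandwidth = 1000 Mbps, delay = 5 ms
BDP in bits = 1000 * 10^6 * 5 / 1000
BDP in bits = 5000000
BDP in bytes = 5000000 / 8 = 625000

625000


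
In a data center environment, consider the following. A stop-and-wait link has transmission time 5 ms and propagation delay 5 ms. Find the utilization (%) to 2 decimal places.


Given: Ttrans = 5 ms, Tprop = 5 ms
RTT = 2 * Tprop = 2 * 5 = 10 ms
U = Ttrans / (Ttrans + RTT)
U = 5 / (5 + 10)
U = 5 / 15 = 0.333333
U% = 33.33%

33.33


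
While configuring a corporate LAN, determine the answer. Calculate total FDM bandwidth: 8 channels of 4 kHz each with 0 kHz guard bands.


Given: 8 channels, 4 kHz each, guard = 0 kHz
Channel bandwidth = 8 * 4 = 32 kHz
Guard bands = 7 gaps * 0 kHz = 0 kHz
Total = 32 + 0 = 32 kHz

32


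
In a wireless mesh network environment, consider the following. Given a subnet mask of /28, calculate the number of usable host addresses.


Given: subnet mask /28
Host bits = 32 - 28 = 4
Total addresses = 2^4 = 16
Usable hosts = 16 - 2 (network + broadcast) = 14

14


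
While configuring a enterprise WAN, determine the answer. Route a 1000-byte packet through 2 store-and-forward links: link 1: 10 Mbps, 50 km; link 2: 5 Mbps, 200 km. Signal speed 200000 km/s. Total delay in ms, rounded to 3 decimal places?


Packet = 1000 bytes = 8000 bits. Store-and-forward: sum (t_trans + t_prop) per link.
Link 1: t_trans = 8000/(10*10^6) s = 0.8000 ms; t_prop = 50/200000 s = 0.2500 ms; subtotal = 1.0500 ms
Link 2: t_trans = 8000/(5*10^6) s = 1.6000 ms; t_prop = 200/200000 s = 1.0000 ms; subtotal = 2.6000 ms
End-to-end = 1.0500 + 2.6000 = 3.6500 ms -> 3.650 ms (3 dp)

3.650


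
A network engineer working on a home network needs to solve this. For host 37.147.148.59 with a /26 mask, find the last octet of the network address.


Given: IP = 37.147.148.59, prefix = /26
Subnet mask = 255.255.255.192
Last octet of IP: 59
Last octet of mask: 192
Network last octet = 59 AND 192 = 0

0


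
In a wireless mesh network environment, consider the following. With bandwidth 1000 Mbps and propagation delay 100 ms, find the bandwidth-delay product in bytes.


Given: bandwidth = 1000 Mbps, delay = 100 ms
BDP in bits = 1000 * 10^6 * 100 / 1000
BDP in bits = 100000000
BDP in bytes = 100000000 / 8 = 12500000

12500000


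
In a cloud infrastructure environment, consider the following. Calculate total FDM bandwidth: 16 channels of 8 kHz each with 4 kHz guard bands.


Given: 16 channels, 8 kHz each, guard = 4 kHz
Channel bandwidth = 16 * 8 = 128 kHz
Guard bands = 15 gaps * 4 kHz = 60 kHz
Total = 128 + 60 = 188 kHz

188


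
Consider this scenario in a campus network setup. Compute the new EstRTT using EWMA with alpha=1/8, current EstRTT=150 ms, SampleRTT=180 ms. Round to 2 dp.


Given: EstRTT = 150 ms, SampleRTT = 180 ms, alpha = 1/8
New EstRTT = (1 - alpha) * EstRTT + alpha * SampleRTT
(7/8) * 150 = 131.25
(1/8) * 180 = 22.5
New EstRTT = 131.25 + 22.5 = 153.75 ms -> 153.75 ms (2 dp)

153.75


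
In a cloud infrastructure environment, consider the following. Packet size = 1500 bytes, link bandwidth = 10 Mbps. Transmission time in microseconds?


Given: packet = 1500 bytes, bandwidth = 10 Mbps
Packet in bits = 1500 * 8 = 12000 bits
Bandwidth = 10 * 10^6 = 10000000 bps
Time = 12000 / 10000000 seconds
Time in us = 12000 * 10^6 / 10000000 = 1200

1200


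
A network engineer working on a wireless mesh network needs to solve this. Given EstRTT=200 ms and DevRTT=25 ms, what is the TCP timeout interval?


Given: EstRTT = 200 ms, DevRTT = 25 ms
Timeout = EstRTT + 4 * DevRTT
4 * DevRTT = 4 * 25 = 100
Timeout = 200 + 100 = 300 ms

300


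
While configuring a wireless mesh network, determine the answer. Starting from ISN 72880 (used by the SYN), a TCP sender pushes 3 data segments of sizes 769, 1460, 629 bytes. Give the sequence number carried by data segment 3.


The SYN occupies sequence number ISN = 72880, so the first data byte is ISN + 1 = 72881.
SEQ of data segment i = (ISN + 1) + sum of payload sizes of segments 1..i-1.
Segment 1: SEQ = 72881, payload = 769 bytes
Segment 2: SEQ = 73650, payload = 1460 bytes
Segment 3: SEQ = 75110, payload = 629 bytes
SEQ of segment 3 = 72881 + 769 + 1460 = 75110

75110


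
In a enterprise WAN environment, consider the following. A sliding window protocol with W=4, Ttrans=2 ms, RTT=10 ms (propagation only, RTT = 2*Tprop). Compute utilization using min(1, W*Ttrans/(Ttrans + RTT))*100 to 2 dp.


Given: W = 4, Ttrans = 2 ms, RTT = 10 ms (= 2 * Tprop, Tprop = 5 ms)
Cycle time = Ttrans + RTT = 2 + 10 = 12 ms (first packet sent until its ACK returns)
W * Ttrans = 4 * 2 = 8 ms of sending per cycle
W * Ttrans / (Ttrans + RTT) = 8 / 12 = 0.666667
U = min(1, 0.666667) = 0.666667
U% = 66.67%

66.67


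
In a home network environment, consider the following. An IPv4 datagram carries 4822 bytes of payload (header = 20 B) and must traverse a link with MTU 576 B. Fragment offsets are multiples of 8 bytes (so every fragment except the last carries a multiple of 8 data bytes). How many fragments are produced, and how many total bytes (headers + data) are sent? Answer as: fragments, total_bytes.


Max data per non-final fragment = floor((MTU - header)/8)*8 = floor((576 - 20)/8)*8 = floor(556/8)*8 = 552 B
Final fragment needs no 8-byte alignment: it can carry up to MTU - header = 556 B
Non-final fragments needed = ceil((payload - 556) / 552) = ceil(4266/552) = ceil(7.7283) = 8
Number of fragments = 8 + 1 = 9
Fragment sizes (data): 8 * 552 B + 406 B (last, 406 <= 556 OK)
Total bytes sent = payload + n_frags * header = 4822 + 9*20 = 4822 + 180 = 5002 B

9, 5002


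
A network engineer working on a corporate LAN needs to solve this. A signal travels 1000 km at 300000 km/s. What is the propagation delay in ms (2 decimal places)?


Given: distance = 1000 km, speed = 300000 km/s
Delay = distance / speed = 1000 / 300000 seconds
Delay in ms = 1000 * 1000 / 300000
Delay = 3.3333 ms
Rounded to 2 dp = 3.33 ms

3.33


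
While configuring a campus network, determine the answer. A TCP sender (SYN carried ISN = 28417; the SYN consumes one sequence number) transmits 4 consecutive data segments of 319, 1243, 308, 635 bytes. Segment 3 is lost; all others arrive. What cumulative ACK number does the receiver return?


SYN uses sequence number 28417; first data byte = ISN + 1 = 28418.
Segment 1: SEQ = 28418, len = 319 B, covers [28418, 28736]
Segment 2: SEQ = 28737, len = 1243 B, covers [28737, 29979]
Segment 3: SEQ = 29980, len = 308 B, covers [29980, 30287] [LOST]
Segment 4: SEQ = 30288, len = 635 B, covers [30288, 30922]
In-order data received: bytes [28418, 29979] (segments 1..2).
Segment 3 missing -> gap begins at byte 29980; later segments buffered out of order.
Cumulative ACK = next expected in-order byte = 28418 + 319 + 1243 = 29980

29980


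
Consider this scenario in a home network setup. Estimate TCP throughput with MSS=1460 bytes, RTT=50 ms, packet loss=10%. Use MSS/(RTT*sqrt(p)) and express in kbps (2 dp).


Given: MSS = 1460 bytes, RTT = 50 ms, loss = 10%
RTT in seconds = 50 / 1000 = 0.05
Loss rate = 10% = 0.1
sqrt(loss) = sqrt(0.1) = 0.316227766017
Throughput (bytes/s) = 1460 / (0.05 * 0.316227766017) = 92338.5077
Throughput (kbps) = 92338.5077 * 8 / 1000 = 738.708061 -> 738.71 kbps (2 dp)

738.71


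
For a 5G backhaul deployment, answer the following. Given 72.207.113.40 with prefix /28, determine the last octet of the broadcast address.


Given: IP = 72.207.113.40, prefix = /28
Host bits = 32 - 28 = 4
Network last octet = 40 AND mask = 32
Host part size = 2^4 - 1 = 15
Broadcast last octet = 32 OR 15 = 47

47


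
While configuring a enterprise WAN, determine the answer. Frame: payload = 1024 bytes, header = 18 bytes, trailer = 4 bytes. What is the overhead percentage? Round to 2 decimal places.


Given: payload = 1024 B, header = 18 B, trailer = 4 B
Overhead bytes = header + trailer = 18 + 4 = 22
Total frame = payload + overhead = 1024 + 22 = 1046
Overhead % = 22 / 1046 * 100 = 2.1033% -> 2.10% (2 dp)

2.10


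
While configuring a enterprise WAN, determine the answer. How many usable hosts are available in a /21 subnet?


Given: subnet mask /21
Host bits = 32 - 21 = 11
Total addresses = 2^11 = 2048
Usable hosts = 2048 - 2 (network + broadcast) = 2046

2046


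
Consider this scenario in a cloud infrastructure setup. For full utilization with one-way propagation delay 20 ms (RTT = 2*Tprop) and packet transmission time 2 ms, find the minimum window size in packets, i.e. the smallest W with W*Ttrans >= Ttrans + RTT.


Given: Ttrans = 2 ms, RTT = 40 ms (= 2 * Tprop, Tprop = 20 ms)
Time until first ACK returns = Ttrans + RTT = 2 + 40 = 42 ms
Need W * Ttrans >= Ttrans + RTT  ->  W >= (Ttrans + RTT) / Ttrans
(Ttrans + RTT) / Ttrans = 42 / 2 = 21
W_min = ceil(21) = 21

21


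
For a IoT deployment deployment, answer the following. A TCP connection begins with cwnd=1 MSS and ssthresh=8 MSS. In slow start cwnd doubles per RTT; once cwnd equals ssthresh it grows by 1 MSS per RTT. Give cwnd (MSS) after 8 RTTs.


RTT 0: cwnd = 1 MSS (initial)
RTT 1: cwnd = 2 MSS (slow start, doubled)
RTT 2: cwnd = 4 MSS (slow start, doubled)
RTT 3: cwnd = 8 MSS (slow start, doubled)
RTT 4: cwnd = 9 MSS (congestion avoidance, +1)
RTT 5: cwnd = 10 MSS (congestion avoidance, +1)
RTT 6: cwnd = 11 MSS (congestion avoidance, +1)
RTT 7: cwnd = 12 MSS (congestion avoidance, +1)
RTT 8: cwnd = 13 MSS (congestion avoidance, +1)

13


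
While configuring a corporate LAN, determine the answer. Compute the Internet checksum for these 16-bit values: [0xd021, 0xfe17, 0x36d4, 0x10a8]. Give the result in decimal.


Given words: [0xd021, 0xfe17, 0x36d4, 0x10a8]
Step 1: Sum all words
Raw sum = 53281 + 65047 + 14036 + 4264 = 136628
Step 2: Fold carry: (5556 + 2) = 5558
One's complement = ~5558 & 0xFFFF = 59977

59977


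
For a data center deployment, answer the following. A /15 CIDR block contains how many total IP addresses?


Given: CIDR prefix /15
Host bits = 32 - 15 = 17
Total addresses = 2^17 = 131072

131072


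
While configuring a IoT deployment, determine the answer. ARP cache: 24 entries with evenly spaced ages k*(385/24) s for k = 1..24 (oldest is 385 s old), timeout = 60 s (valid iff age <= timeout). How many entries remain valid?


Ages are k * 385/24 s for k = 1..24 (spacing = 16.0417 s).
Entry k is valid iff k * 385/24 <= 60 iff k <= 24 * 60 / 385 = 3.7403
n_valid = floor(3.7403) = 3
(n_stale = 24 - 3 = 21)

3


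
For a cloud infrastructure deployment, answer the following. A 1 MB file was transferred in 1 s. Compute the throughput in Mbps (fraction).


Given: file = 1 MB, time = 1 s
File in Mb = 1 * 8 = 8 Mb
Throughput = 8 / 1 Mbps
Throughput = 8 Mbps

8


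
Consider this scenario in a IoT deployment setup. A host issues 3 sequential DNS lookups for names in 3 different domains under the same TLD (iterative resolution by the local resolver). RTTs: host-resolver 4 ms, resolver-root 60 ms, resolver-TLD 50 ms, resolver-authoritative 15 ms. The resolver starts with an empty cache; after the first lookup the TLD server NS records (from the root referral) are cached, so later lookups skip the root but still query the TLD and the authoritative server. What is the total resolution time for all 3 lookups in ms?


Lookup 1 (cold cache): local + root + TLD + auth = 4 + 60 + 50 + 15 = 129 ms
Lookups 2..3 (TLD NS cached -> skip root; new domain -> still ask TLD and auth): local + TLD + auth = 4 + 50 + 15 = 69 ms each
Remaining 2 lookups: 2 * 69 = 138 ms
Total = 129 + 138 = 267 ms

267


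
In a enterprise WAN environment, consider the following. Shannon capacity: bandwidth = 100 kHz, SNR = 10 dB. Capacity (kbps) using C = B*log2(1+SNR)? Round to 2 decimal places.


Given: B = 100 kHz, SNR = 10 dB
SNR linear = 10^(10/10) = 10
1 + SNR = 11
log2(11) = 3.4594316186
C = 100 * 1000 * 3.4594316186 = 345943.1619 bps
C = 345.943162 kbps -> 345.94 kbps (2 dp)

345.94


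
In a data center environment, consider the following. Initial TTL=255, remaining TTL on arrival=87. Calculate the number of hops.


Given: initial TTL = 255, received TTL = 87
Hops = initial TTL - received TTL
Hops = 255 - 87 = 168

168


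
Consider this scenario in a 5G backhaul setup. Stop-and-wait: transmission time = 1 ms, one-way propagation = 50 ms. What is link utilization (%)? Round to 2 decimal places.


Given: Ttrans = 1 ms, Tprop = 50 ms
RTT = 2 * Tprop = 2 * 50 = 100 ms
U = Ttrans / (Ttrans + RTT)
U = 1 / (1 + 100)
U = 1 / 101 = 0.009901
U% = 0.99%

0.99


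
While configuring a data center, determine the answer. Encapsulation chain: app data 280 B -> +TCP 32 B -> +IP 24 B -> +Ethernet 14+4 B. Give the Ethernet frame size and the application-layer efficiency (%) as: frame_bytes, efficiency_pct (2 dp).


TCP segment = 280 + 32 = 312 B
IP packet = 312 + 24 = 336 B
Ethernet frame = 336 + 14 + 4 = 354 B
Efficiency = app / frame = 280 / 354 = 0.790960 = 79.0960% -> 79.10% (2 dp)

354, 79.10


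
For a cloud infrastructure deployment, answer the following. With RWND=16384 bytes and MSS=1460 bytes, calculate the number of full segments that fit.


Given: RWND = 16384 bytes, MSS = 1460 bytes
Full segments = floor(RWND / MSS)
Full segments = floor(16384 / 1460)
Full segments = floor(11.2219) = 11

11


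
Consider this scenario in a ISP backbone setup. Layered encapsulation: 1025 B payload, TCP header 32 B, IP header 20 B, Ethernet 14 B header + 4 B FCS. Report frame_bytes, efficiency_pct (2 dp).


TCP segment = 1025 + 32 = 1057 B
IP packet = 1057 + 20 = 1077 B
Ethernet frame = 1077 + 14 + 4 = 1095 B
Efficiency = app / frame = 1025 / 1095 = 0.936073 = 93.6073% -> 93.61% (2 dp)

1095, 93.61


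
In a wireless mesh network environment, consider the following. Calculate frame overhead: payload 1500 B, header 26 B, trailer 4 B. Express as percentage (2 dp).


Given: payload = 1500 B, header = 26 B, trailer = 4 B
Overhead bytes = header + trailer = 26 + 4 = 30
Total frame = payload + overhead = 1500 + 30 = 1530
Overhead % = 30 / 1530 * 100 = 1.9608% -> 1.96% (2 dp)

1.96


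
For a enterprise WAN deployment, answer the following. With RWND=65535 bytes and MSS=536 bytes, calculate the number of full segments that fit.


Given: RWND = 65535 bytes, MSS = 536 bytes
Full segments = floor(RWND / MSS)
Full segments = floor(65535 / 536)
Full segments = floor(122.2668) = 122

122


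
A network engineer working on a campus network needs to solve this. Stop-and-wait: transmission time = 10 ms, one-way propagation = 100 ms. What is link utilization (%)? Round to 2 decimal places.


Given: Ttrans = 10 ms, Tprop = 100 ms
RTT = 2 * Tprop = 2 * 100 = 200 ms
U = Ttrans / (Ttrans + RTT)
U = 10 / (10 + 200)
U = 10 / 210 = 0.047619
U% = 4.76%

4.76


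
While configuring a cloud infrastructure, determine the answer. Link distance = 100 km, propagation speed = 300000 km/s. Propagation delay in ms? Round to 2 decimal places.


Given: distance = 100 km, speed = 300000 km/s
Delay = distance / speed = 100 / 300000 seconds
Delay in ms = 100 * 1000 / 300000
Delay = 0.3333 ms
Rounded to 2 dp = 0.33 ms

0.33


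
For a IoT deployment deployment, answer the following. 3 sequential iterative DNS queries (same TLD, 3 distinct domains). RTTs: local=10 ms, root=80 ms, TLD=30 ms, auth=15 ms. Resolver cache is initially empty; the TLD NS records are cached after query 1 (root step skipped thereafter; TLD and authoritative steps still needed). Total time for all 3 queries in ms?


Lookup 1 (cold cache): local + root + TLD + auth = 10 + 80 + 30 + 15 = 135 ms
Lookups 2..3 (TLD NS cached -> skip root; new domain -> still ask TLD and auth): local + TLD + auth = 10 + 30 + 15 = 55 ms each
Remaining 2 lookups: 2 * 55 = 110 ms
Total = 135 + 110 = 245 ms

245


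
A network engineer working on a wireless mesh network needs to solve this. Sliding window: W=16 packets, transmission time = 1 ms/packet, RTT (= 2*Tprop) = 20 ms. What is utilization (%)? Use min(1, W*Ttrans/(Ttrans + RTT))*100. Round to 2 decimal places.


Given: W = 16, Ttrans = 1 ms, RTT = 20 ms (= 2 * Tprop, Tprop = 10 ms)
Cycle time = Ttrans + RTT = 1 + 20 = 21 ms (first packet sent until its ACK returns)
W * Ttrans = 16 * 1 = 16 ms of sending per cycle
W * Ttrans / (Ttrans + RTT) = 16 / 21 = 0.761905
U = min(1, 0.761905) = 0.761905
U% = 76.19%

76.19


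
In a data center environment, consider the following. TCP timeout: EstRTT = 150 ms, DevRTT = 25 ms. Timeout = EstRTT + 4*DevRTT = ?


Given: EstRTT = 150 ms, DevRTT = 25 ms
Timeout = EstRTT + 4 * DevRTT
4 * DevRTT = 4 * 25 = 100
Timeout = 150 + 100 = 250 ms

250


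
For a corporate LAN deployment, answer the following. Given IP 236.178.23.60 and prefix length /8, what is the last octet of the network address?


Given: IP = 236.178.23.60, prefix = /8
Subnet mask = 255.0.0.0
Last octet of IP: 60
Last octet of mask: 0
Network last octet = 60 AND 0 = 0

0


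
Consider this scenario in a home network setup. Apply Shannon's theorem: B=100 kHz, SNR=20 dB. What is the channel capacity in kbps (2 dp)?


Given: B = 100 kHz, SNR = 20 dB
SNR linear = 10^(20/10) = 100
1 + SNR = 101
log2(101) = 6.6582114828
C = 100 * 1000 * 6.6582114828 = 665821.1483 bps
C = 665.821148 kbps -> 665.82 kbps (2 dp)

665.82


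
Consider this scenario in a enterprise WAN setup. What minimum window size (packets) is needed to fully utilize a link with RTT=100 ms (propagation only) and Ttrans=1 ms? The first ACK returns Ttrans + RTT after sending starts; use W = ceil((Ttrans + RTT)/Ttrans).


Given: Ttrans = 1 ms, RTT = 100 ms (= 2 * Tprop, Tprop = 50 ms)
Time until first ACK returns = Ttrans + RTT = 1 + 100 = 101 ms
Need W * Ttrans >= Ttrans + RTT  ->  W >= (Ttrans + RTT) / Ttrans
(Ttrans + RTT) / Ttrans = 101 / 1 = 101
W_min = ceil(101) = 101

101


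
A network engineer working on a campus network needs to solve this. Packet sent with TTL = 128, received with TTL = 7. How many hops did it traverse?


Given: initial TTL = 128, received TTL = 7
Hops = initial TTL - received TTL
Hops = 128 - 7 = 121

121


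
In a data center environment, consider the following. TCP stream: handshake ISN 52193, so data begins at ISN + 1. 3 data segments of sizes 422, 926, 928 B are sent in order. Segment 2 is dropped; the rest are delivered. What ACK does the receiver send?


SYN uses sequence number 52193; first data byte = ISN + 1 = 52194.
Segment 1: SEQ = 52194, len = 422 B, covers [52194, 52615]
Segment 2: SEQ = 52616, len = 926 B, covers [52616, 53541] [LOST]
Segment 3: SEQ = 53542, len = 928 B, covers [53542, 54469]
In-order data received: bytes [52194, 52615] (segments 1..1).
Segment 2 missing -> gap begins at byte 52616; later segments buffered out of order.
Cumulative ACK = next expected in-order byte = 52194 + 422 = 52616

52616


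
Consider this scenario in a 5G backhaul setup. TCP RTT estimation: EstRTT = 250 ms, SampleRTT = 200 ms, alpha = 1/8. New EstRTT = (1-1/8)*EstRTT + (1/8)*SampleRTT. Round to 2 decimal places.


Given: EstRTT = 250 ms, SampleRTT = 200 ms, alpha = 1/8
New EstRTT = (1 - alpha) * EstRTT + alpha * SampleRTT
(7/8) * 250 = 218.75
(1/8) * 200 = 25
New EstRTT = 218.75 + 25 = 243.75 ms -> 243.75 ms (2 dp)

243.75


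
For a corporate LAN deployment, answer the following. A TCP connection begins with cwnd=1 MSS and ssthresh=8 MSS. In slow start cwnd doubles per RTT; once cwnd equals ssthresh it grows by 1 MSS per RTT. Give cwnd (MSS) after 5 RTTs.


RTT 0: cwnd = 1 MSS (initial)
RTT 1: cwnd = 2 MSS (slow start, doubled)
RTT 2: cwnd = 4 MSS (slow start, doubled)
RTT 3: cwnd = 8 MSS (slow start, doubled)
RTT 4: cwnd = 9 MSS (congestion avoidance, +1)
RTT 5: cwnd = 10 MSS (congestion avoidance, +1)

10


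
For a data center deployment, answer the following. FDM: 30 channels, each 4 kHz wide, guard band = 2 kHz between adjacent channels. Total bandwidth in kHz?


Given: 30 channels, 4 kHz each, guard = 2 kHz
Channel bandwidth = 30 * 4 = 120 kHz
Guard bands = 29 gaps * 2 kHz = 58 kHz
Total = 120 + 58 = 178 kHz

178


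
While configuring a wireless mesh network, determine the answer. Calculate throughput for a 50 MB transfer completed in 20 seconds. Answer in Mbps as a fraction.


Given: file = 50 MB, time = 20 s
File in Mb = 50 * 8 = 400 Mb
Throughput = 400 / 20 Mbps
Throughput = 20 Mbps

20


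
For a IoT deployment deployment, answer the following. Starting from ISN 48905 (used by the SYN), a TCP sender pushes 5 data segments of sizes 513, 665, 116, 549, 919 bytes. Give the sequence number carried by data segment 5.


The SYN occupies sequence number ISN = 48905, so the first data byte is ISN + 1 = 48906.
SEQ of data segment i = (ISN + 1) + sum of payload sizes of segments 1..i-1.
Segment 1: SEQ = 48906, payload = 513 bytes
Segment 2: SEQ = 49419, payload = 665 bytes
Segment 3: SEQ = 50084, payload = 116 bytes
Segment 4: SEQ = 50200, payload = 549 bytes
Segment 5: SEQ = 50749, payload = 919 bytes
SEQ of segment 5 = 48906 + 513 + 665 + 116 + 549 = 50749

50749


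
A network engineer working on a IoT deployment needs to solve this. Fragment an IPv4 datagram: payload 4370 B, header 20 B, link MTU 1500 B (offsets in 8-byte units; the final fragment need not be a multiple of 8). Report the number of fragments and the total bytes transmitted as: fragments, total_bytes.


Max data per non-final fragment = floor((MTU - header)/8)*8 = floor((1500 - 20)/8)*8 = floor(1480/8)*8 = 1480 B
Final fragment needs no 8-byte alignment: it can carry up to MTU - header = 1480 B
Non-final fragments needed = ceil((payload - 1480) / 1480) = ceil(2890/1480) = ceil(1.9527) = 2
Number of fragments = 2 + 1 = 3
Fragment sizes (data): 2 * 1480 B + 1410 B (last, 1410 <= 1480 OK)
Total bytes sent = payload + n_frags * header = 4370 + 3*20 = 4370 + 60 = 4430 B

3, 4430


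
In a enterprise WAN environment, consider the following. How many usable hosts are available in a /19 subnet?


Given: subnet mask /19
Host bits = 32 - 19 = 13
Total addresses = 2^13 = 8192
Usable hosts = 8192 - 2 (network + broadcast) = 8190

8190


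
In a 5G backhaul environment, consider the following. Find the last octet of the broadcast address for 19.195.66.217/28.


Given: IP = 19.195.66.217, prefix = /28
Host bits = 32 - 28 = 4
Network last octet = 217 AND mask = 208
Host part size = 2^4 - 1 = 15
Broadcast last octet = 208 OR 15 = 223

223


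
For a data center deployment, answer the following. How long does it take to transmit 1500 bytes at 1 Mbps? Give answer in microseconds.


Given: packet = 1500 bytes, bandwidth = 1 Mbps
Packet in bits = 1500 * 8 = 12000 bits
Bandwidth = 1 * 10^6 = 1000000 bps
Time = 12000 / 1000000 seconds
Time in us = 12000 * 10^6 / 1000000 = 12000

12000


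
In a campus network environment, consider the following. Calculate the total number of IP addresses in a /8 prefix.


Given: CIDR prefix /8
Host bits = 32 - 8 = 24
Total addresses = 2^24 = 16777216

16777216


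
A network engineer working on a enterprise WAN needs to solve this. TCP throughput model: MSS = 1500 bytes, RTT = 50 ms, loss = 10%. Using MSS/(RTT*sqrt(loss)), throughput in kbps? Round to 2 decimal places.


Given: MSS = 1500 bytes, RTT = 50 ms, loss = 10%
RTT in seconds = 50 / 1000 = 0.05
Loss rate = 10% = 0.1
sqrt(loss) = sqrt(0.1) = 0.316227766017
Throughput (bytes/s) = 1500 / (0.05 * 0.316227766017) = 94868.3298
Throughput (kbps) = 94868.3298 * 8 / 1000 = 758.946638 -> 758.95 kbps (2 dp)

758.95


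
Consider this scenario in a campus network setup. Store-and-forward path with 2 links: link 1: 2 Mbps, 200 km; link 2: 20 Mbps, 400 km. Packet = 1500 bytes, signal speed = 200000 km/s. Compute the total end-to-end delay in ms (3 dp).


Packet = 1500 bytes = 12000 bits. Store-and-forward: sum (t_trans + t_prop) per link.
Link 1: t_trans = 12000/(2*10^6) s = 6.0000 ms; t_prop = 200/200000 s = 1.0000 ms; subtotal = 7.0000 ms
Link 2: t_trans = 12000/(20*10^6) s = 0.6000 ms; t_prop = 400/200000 s = 2.0000 ms; subtotal = 2.6000 ms
End-to-end = 7.0000 + 2.6000 = 9.6000 ms -> 9.600 ms (3 dp)

9.600


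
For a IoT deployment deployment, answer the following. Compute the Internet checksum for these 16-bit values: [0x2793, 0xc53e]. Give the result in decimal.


Given words: [0x2793, 0xc53e]
Step 1: Sum all words
Raw sum = 10131 + 50494 = 60625
One's complement = ~60625 & 0xFFFF = 4910

4910


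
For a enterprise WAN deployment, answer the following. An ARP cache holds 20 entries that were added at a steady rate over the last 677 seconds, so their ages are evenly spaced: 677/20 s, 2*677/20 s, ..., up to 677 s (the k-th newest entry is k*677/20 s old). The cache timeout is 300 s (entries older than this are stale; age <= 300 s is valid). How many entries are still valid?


Ages are k * 677/20 s for k = 1..20 (spacing = 33.8500 s).
Entry k is valid iff k * 677/20 <= 300 iff k <= 20 * 300 / 677 = 8.8626
n_valid = floor(8.8626) = 8
(n_stale = 20 - 8 = 12)

8


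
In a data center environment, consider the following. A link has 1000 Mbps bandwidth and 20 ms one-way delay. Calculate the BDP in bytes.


Given: bandwidth = 1000 Mbps, delay = 20 ms
BDP in bits = 1000 * 10^6 * 20 / 1000
BDP in bits = 20000000
BDP in bytes = 20000000 / 8 = 2500000

2500000


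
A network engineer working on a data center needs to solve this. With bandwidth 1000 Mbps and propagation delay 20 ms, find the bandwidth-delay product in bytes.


Given: bandwidth = 1000 Mbps, delay = 20 ms
BDP in bits = 1000 * 10^6 * 20 / 1000
BDP in bits = 20000000
BDP in bytes = 20000000 / 8 = 2500000

2500000


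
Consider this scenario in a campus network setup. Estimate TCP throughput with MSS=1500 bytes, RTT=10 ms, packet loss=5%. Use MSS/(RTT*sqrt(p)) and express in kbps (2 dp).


Given: MSS = 1500 bytes, RTT = 10 ms, loss = 5%
RTT in seconds = 10 / 1000 = 0.01
Loss rate = 5% = 0.05
sqrt(loss) = sqrt(0.05) = 0.223606797750
Throughput (bytes/s) = 1500 / (0.01 * 0.223606797750) = 670820.3932
Throughput (kbps) = 670820.3932 * 8 / 1000 = 5366.563146 -> 5366.56 kbps (2 dp)

5366.56


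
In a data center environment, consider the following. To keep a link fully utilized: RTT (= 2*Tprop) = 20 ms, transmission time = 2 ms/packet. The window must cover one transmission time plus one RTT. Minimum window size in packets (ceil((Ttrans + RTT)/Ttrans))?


Given: Ttrans = 2 ms, RTT = 20 ms (= 2 * Tprop, Tprop = 10 ms)
Time until first ACK returns = Ttrans + RTT = 2 + 20 = 22 ms
Need W * Ttrans >= Ttrans + RTT  ->  W >= (Ttrans + RTT) / Ttrans
(Ttrans + RTT) / Ttrans = 22 / 2 = 11
W_min = ceil(11) = 11

11


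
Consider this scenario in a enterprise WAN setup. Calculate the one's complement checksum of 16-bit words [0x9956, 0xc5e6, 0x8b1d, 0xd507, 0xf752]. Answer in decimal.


Given words: [0x9956, 0xc5e6, 0x8b1d, 0xd507, 0xf752]
Step 1: Sum all words
Raw sum = 39254 + 50662 + 35613 + 54535 + 63314 = 243378
Step 2: Fold carry: (46770 + 3) = 46773
One's complement = ~46773 & 0xFFFF = 18762

18762


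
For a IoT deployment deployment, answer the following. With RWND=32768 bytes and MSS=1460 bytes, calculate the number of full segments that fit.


Given: RWND = 32768 bytes, MSS = 1460 bytes
Full segments = floor(RWND / MSS)
Full segments = floor(32768 / 1460)
Full segments = floor(22.4438) = 22

22


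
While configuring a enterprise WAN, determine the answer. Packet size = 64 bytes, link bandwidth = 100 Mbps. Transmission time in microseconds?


Given: packet = 64 bytes, bandwidth = 100 Mbps
Packet in bits = 64 * 8 = 512 bits
Bandwidth = 100 * 10^6 = 100000000 bps
Time = 512 / 100000000 seconds
Time in us = 512 * 10^6 / 100000000 = 5.12

5.12


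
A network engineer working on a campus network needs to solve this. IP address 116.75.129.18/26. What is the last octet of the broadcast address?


Given: IP = 116.75.129.18, prefix = /26
Host bits = 32 - 26 = 6
Network last octet = 18 AND mask = 0
Host part size = 2^6 - 1 = 63
Broadcast last octet = 0 OR 63 = 63

63


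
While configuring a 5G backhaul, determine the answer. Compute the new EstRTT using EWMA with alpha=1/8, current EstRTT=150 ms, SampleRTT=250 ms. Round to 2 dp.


Given: EstRTT = 150 ms, SampleRTT = 250 ms, alpha = 1/8
New EstRTT = (1 - alpha) * EstRTT + alpha * SampleRTT
(7/8) * 150 = 131.25
(1/8) * 250 = 31.25
New EstRTT = 131.25 + 31.25 = 162.5 ms -> 162.50 ms (2 dp)

162.50


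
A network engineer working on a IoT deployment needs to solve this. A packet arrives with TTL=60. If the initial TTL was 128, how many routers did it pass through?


Given: initial TTL = 128, received TTL = 60
Hops = initial TTL - received TTL
Hops = 128 - 60 = 68

68


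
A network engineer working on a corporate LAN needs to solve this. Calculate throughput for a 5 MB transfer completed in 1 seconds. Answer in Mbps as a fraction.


Given: file = 5 MB, time = 1 s
File in Mb = 5 * 8 = 40 Mb
Throughput = 40 / 1 Mbps
Throughput = 40 Mbps

40


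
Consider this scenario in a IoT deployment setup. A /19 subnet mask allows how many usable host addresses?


Given: subnet mask /19
Host bits = 32 - 19 = 13
Total addresses = 2^13 = 8192
Usable hosts = 8192 - 2 (network + broadcast) = 8190

8190


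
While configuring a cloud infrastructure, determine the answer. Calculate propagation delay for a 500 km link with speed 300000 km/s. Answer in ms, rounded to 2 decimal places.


Given: distance = 500 km, speed = 300000 km/s
Delay = distance / speed = 500 / 300000 seconds
Delay in ms = 500 * 1000 / 300000
Delay = 1.6667 ms
Rounded to 2 dp = 1.67 ms

1.67


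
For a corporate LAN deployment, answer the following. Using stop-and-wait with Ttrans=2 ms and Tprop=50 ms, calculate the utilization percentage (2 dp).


Given: Ttrans = 2 ms, Tprop = 50 ms
RTT = 2 * Tprop = 2 * 50 = 100 ms
U = Ttrans / (Ttrans + RTT)
U = 2 / (2 + 100)
U = 2 / 102 = 0.019608
U% = 1.96%

1.96


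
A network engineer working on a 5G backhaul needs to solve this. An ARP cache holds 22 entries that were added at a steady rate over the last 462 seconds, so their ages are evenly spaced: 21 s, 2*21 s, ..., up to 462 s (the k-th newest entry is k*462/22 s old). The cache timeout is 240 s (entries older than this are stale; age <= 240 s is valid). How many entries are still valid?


Ages are k * 462/22 s for k = 1..22 (spacing = 21.0000 s).
Entry k is valid iff k * 462/22 <= 240 iff k <= 22 * 240 / 462 = 11.4286
n_valid = floor(11.4286) = 11
(n_stale = 22 - 11 = 11)

11


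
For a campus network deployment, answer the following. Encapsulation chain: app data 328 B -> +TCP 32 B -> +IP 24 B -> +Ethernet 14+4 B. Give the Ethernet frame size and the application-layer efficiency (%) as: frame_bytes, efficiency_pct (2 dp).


TCP segment = 328 + 32 = 360 B
IP packet = 360 + 24 = 384 B
Ethernet frame = 384 + 14 + 4 = 402 B
Efficiency = app / frame = 328 / 402 = 0.815920 = 81.5920% -> 81.59% (2 dp)

402, 81.59


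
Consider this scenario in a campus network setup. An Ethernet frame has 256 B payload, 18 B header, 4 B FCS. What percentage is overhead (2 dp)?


Given: payload = 256 B, header = 18 B, trailer = 4 B
Overhead bytes = header + trailer = 18 + 4 = 22
Total frame = payload + overhead = 256 + 22 = 278
Overhead % = 22 / 278 * 100 = 7.9137% -> 7.91% (2 dp)

7.91


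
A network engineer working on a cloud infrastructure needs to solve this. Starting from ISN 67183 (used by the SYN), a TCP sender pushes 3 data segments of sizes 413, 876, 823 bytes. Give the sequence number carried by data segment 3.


The SYN occupies sequence number ISN = 67183, so the first data byte is ISN + 1 = 67184.
SEQ of data segment i = (ISN + 1) + sum of payload sizes of segments 1..i-1.
Segment 1: SEQ = 67184, payload = 413 bytes
Segment 2: SEQ = 67597, payload = 876 bytes
Segment 3: SEQ = 68473, payload = 823 bytes
SEQ of segment 3 = 67184 + 413 + 876 = 68473

68473


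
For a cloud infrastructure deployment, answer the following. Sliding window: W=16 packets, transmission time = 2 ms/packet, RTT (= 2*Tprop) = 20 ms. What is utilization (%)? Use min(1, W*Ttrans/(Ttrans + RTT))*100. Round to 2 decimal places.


Given: W = 16, Ttrans = 2 ms, RTT = 20 ms (= 2 * Tprop, Tprop = 10 ms)
Cycle time = Ttrans + RTT = 2 + 20 = 22 ms (first packet sent until its ACK returns)
W * Ttrans = 16 * 2 = 32 ms of sending per cycle
W * Ttrans / (Ttrans + RTT) = 32 / 22 = 1.454545
U = min(1, 1.454545) = 1.000000
U% = 100.00%

100.00


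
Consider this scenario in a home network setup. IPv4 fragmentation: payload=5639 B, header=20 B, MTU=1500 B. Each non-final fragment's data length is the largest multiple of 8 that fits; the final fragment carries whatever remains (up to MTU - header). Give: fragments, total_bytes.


Max data per non-final fragment = floor((MTU - header)/8)*8 = floor((1500 - 20)/8)*8 = floor(1480/8)*8 = 1480 B
Final fragment needs no 8-byte alignment: it can carry up to MTU - header = 1480 B
Non-final fragments needed = ceil((payload - 1480) / 1480) = ceil(4159/1480) = ceil(2.8101) = 3
Number of fragments = 3 + 1 = 4
Fragment sizes (data): 3 * 1480 B + 1199 B (last, 1199 <= 1480 OK)
Total bytes sent = payload + n_frags * header = 5639 + 4*20 = 5639 + 80 = 5719 B

4, 5719


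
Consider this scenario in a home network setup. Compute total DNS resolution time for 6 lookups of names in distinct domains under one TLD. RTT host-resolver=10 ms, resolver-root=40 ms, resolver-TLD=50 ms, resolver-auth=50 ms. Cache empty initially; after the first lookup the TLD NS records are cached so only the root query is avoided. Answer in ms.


Lookup 1 (cold cache): local + root + TLD + auth = 10 + 40 + 50 + 50 = 150 ms
Lookups 2..6 (TLD NS cached -> skip root; new domain -> still ask TLD and auth): local + TLD + auth = 10 + 50 + 50 = 110 ms each
Remaining 5 lookups: 5 * 110 = 550 ms
Total = 150 + 550 = 700 ms

700


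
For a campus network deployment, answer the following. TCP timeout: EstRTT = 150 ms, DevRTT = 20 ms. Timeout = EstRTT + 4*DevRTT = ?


Given: EstRTT = 150 ms, DevRTT = 20 ms
Timeout = EstRTT + 4 * DevRTT
4 * DevRTT = 4 * 20 = 80
Timeout = 150 + 80 = 230 ms

230


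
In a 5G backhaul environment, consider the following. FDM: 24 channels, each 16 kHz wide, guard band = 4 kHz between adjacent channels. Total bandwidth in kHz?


Given: 24 channels, 16 kHz each, guard = 4 kHz
Channel bandwidth = 24 * 16 = 384 kHz
Guard bands = 23 gaps * 4 kHz = 92 kHz
Total = 384 + 92 = 476 kHz

476


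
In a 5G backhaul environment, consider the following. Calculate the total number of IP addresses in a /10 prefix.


Given: CIDR prefix /10
Host bits = 32 - 10 = 22
Total addresses = 2^22 = 4194304

4194304


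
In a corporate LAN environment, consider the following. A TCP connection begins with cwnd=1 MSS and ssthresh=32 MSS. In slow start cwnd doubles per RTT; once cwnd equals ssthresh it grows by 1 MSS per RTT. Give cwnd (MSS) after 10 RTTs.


RTT 0: cwnd = 1 MSS (initial)
RTT 1: cwnd = 2 MSS (slow start, doubled)
RTT 2: cwnd = 4 MSS (slow start, doubled)
RTT 3: cwnd = 8 MSS (slow start, doubled)
RTT 4: cwnd = 16 MSS (slow start, doubled)
RTT 5: cwnd = 32 MSS (slow start, doubled)
RTT 6: cwnd = 33 MSS (congestion avoidance, +1)
RTT 7: cwnd = 34 MSS (congestion avoidance, +1)
RTT 8: cwnd = 35 MSS (congestion avoidance, +1)
RTT 9: cwnd = 36 MSS (congestion avoidance, +1)
RTT 10: cwnd = 37 MSS (congestion avoidance, +1)

37


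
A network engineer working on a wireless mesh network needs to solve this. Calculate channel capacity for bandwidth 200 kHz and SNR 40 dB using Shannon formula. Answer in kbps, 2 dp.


Given: B = 200 kHz, SNR = 40 dB
SNR linear = 10^(40/10) = 10000
1 + SNR = 10001
log2(10001) = 13.2878566418
C = 200 * 1000 * 13.2878566418 = 2657571.3284 bps
C = 2657.571328 kbps -> 2657.57 kbps (2 dp)

2657.57


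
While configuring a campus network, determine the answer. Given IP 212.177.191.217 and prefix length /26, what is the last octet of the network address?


Given: IP = 212.177.191.217, prefix = /26
Subnet mask = 255.255.255.192
Last octet of IP: 217
Last octet of mask: 192
Network last octet = 217 AND 192 = 192

192


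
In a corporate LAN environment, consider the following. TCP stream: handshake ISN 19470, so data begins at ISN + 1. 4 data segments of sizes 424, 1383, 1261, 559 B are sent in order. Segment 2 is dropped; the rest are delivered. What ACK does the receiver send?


SYN uses sequence number 19470; first data byte = ISN + 1 = 19471.
Segment 1: SEQ = 19471, len = 424 B, covers [19471, 19894]
Segment 2: SEQ = 19895, len = 1383 B, covers [19895, 21277] [LOST]
Segment 3: SEQ = 21278, len = 1261 B, covers [21278, 22538]
Segment 4: SEQ = 22539, len = 559 B, covers [22539, 23097]
In-order data received: bytes [19471, 19894] (segments 1..1).
Segment 2 missing -> gap begins at byte 19895; later segments buffered out of order.
Cumulative ACK = next expected in-order byte = 19471 + 424 = 19895

19895


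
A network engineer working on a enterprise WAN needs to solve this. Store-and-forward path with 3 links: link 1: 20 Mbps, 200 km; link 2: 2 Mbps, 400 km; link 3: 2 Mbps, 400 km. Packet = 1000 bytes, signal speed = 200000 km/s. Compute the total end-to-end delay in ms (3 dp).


Packet = 1000 bytes = 8000 bits. Store-and-forward: sum (t_trans + t_prop) per link.
Link 1: t_trans = 8000/(20*10^6) s = 0.4000 ms; t_prop = 200/200000 s = 1.0000 ms; subtotal = 1.4000 ms
Link 2: t_trans = 8000/(2*10^6) s = 4.0000 ms; t_prop = 400/200000 s = 2.0000 ms; subtotal = 6.0000 ms
Link 3: t_trans = 8000/(2*10^6) s = 4.0000 ms; t_prop = 400/200000 s = 2.0000 ms; subtotal = 6.0000 ms
End-to-end = 1.4000 + 6.0000 + 6.0000 = 13.4000 ms -> 13.400 ms (3 dp)

13.400


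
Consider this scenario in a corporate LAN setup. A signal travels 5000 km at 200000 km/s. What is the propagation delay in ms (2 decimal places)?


Given: distance = 5000 km, speed = 200000 km/s
Delay = distance / speed = 5000 / 200000 seconds
Delay in ms = 5000 * 1000 / 200000
Delay = 25.0000 ms
Rounded to 2 dp = 25.00 ms

25.00


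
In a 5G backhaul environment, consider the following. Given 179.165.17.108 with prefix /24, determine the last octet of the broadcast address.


Given: IP = 179.165.17.108, prefix = /24
Host bits = 32 - 24 = 8
Network last octet = 108 AND mask = 0
Host part size = 2^8 - 1 = 255
Broadcast last octet = 0 OR 255 = 255

255


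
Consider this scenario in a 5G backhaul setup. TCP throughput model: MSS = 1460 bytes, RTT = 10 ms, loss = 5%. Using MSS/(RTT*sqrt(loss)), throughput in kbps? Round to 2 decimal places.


Given: MSS = 1460 bytes, RTT = 10 ms, loss = 5%
RTT in seconds = 10 / 1000 = 0.01
Loss rate = 5% = 0.05
sqrt(loss) = sqrt(0.05) = 0.223606797750
Throughput (bytes/s) = 1460 / (0.01 * 0.223606797750) = 652931.8494
Throughput (kbps) = 652931.8494 * 8 / 1000 = 5223.454795 -> 5223.45 kbps (2 dp)

5223.45


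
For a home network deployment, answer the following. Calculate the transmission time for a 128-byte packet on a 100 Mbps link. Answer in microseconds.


Given: packet = 128 bytes, bandwidth = 100 Mbps
Packet in bits = 128 * 8 = 1024 bits
Bandwidth = 100 * 10^6 = 100000000 bps
Time = 1024 / 100000000 seconds
Time in us = 1024 * 10^6 / 100000000 = 10.24

10.24


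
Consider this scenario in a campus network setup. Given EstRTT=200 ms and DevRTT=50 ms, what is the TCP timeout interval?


Given: EstRTT = 200 ms, DevRTT = 50 ms
Timeout = EstRTT + 4 * DevRTT
4 * DevRTT = 4 * 50 = 200
Timeout = 200 + 200 = 400 ms

400


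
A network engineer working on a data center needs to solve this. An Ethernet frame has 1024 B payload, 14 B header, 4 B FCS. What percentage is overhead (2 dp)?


Given: payload = 1024 B, header = 14 B, trailer = 4 B
Overhead bytes = header + trailer = 14 + 4 = 18
Total frame = payload + overhead = 1024 + 18 = 1042
Overhead % = 18 / 1042 * 100 = 1.7274% -> 1.73% (2 dp)

1.73


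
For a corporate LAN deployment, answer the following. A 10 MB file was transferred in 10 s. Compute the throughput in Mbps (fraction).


Given: file = 10 MB, time = 10 s
File in Mb = 10 * 8 = 80 Mb
Throughput = 80 / 10 Mbps
Throughput = 8 Mbps

8
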